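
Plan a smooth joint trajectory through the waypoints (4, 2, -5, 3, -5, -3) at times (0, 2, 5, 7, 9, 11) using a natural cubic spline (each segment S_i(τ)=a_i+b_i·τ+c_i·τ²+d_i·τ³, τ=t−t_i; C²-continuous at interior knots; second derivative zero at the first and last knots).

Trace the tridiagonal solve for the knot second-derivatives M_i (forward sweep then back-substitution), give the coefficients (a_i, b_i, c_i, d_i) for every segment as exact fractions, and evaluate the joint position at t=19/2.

  seg 0: a=4 b=-343/3855 c=0 d=-878/3855
  seg 1: a=2 b=-10879/3855 c=-1756/1285 d=5896/11565
  seg 2: a=-5 b=10577/3855 c=828/257 d=-19997/15420
  seg 3: a=3 b=266/3855 c=-11717/2570 d=3893/3084
  seg 4: a=-5 b=-11641/3855 c=3874/1285 d=-1937/3855
S(19/2) = -59819/10280

Δ: Δ0=-1, Δ1=-7/3, Δ2=4, Δ3=-4, Δ4=1
row 1: diag=10, rhs=-8; c'=3/10, d'=-4/5
row 2: denom=10−3·3/10=91/10; d'=(38−3·-4/5)/(91/10)=404/91
row 3: denom=8−2·20/91=688/91; d'=(-48−2·404/91)/(688/91)=-647/86
row 4: denom=8−2·91/344=1285/172; d'=(30−2·-647/86)/(1285/172)=7748/1285
back: M4=7748/1285
back: M3=-647/86−91/344·7748/1285=-11717/1285
back: M2=404/91−20/91·-11717/1285=1656/257
back: M1=-4/5−3/10·1656/257=-3512/1285
M: M0=0, M1=-3512/1285, M2=1656/257, M3=-11717/1285, M4=7748/1285, M5=0
seg 0: a=4, c=M0/2=0, d=(M1−M0)/(6·2)=-878/3855, b=Δ0−h0·(2M0+M1)/6=-343/3855
seg 1: a=2, c=M1/2=-1756/1285, d=(M2−M1)/(6·3)=5896/11565, b=Δ1−h1·(2M1+M2)/6=-10879/3855
seg 2: a=-5, c=M2/2=828/257, d=(M3−M2)/(6·2)=-19997/15420, b=Δ2−h2·(2M2+M3)/6=10577/3855
seg 3: a=3, c=M3/2=-11717/2570, d=(M4−M3)/(6·2)=3893/3084, b=Δ3−h3·(2M3+M4)/6=266/3855
seg 4: a=-5, c=M4/2=3874/1285, d=(M5−M4)/(6·2)=-1937/3855, b=Δ4−h4·(2M4+M5)/6=-11641/3855
t_q=19/2 → seg 4, τ=1/2; S=-5+-11641/3855·τ+3874/1285·τ²+-1937/3855·τ³=-59819/10280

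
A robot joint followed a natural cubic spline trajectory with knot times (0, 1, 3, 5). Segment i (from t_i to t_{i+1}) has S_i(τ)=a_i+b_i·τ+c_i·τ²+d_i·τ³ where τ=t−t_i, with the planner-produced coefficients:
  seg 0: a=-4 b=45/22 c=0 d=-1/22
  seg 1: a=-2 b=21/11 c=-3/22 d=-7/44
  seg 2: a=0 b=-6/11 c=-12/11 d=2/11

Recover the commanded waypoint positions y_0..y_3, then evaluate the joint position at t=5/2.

y_0 = S_0(0) = a_0 = -4
y_1 = S_1(0) = a_1 = -2
y_2 = S_2(0) = a_2 = 0
y_3 = S_2(2) = -4
t_q=5/2 is in segment 1 (τ=3/2); S_1(τ)=7/352

y_0=-4 y_1=-2 y_2=0 y_3=-4
S(5/2) = 7/352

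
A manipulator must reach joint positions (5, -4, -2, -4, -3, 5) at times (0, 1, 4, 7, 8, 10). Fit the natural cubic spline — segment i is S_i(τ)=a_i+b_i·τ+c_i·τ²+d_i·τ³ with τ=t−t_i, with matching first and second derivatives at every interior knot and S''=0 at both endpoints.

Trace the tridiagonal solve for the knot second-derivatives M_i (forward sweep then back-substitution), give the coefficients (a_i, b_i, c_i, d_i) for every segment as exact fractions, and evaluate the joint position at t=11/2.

Δ: Δ0=-9, Δ1=2/3, Δ2=-2/3, Δ3=1, Δ4=4
row 1: diag=8, rhs=58; c'=3/8, d'=29/4
row 2: denom=12−3·3/8=87/8; d'=(-8−3·29/4)/(87/8)=-238/87
row 3: denom=8−3·8/29=208/29; d'=(10−3·-238/87)/(208/29)=33/13
row 4: denom=6−1·29/208=1219/208; d'=(18−1·33/13)/(1219/208)=3216/1219
back: M4=3216/1219
back: M3=33/13−29/208·3216/1219=2646/1219
back: M2=-238/87−8/29·2646/1219=-12194/3657
back: M1=29/4−3/8·-12194/3657=10362/1219
M: M0=0, M1=10362/1219, M2=-12194/3657, M3=2646/1219, M4=3216/1219, M5=0
seg 0: a=5, c=M0/2=0, d=(M1−M0)/(6·1)=1727/1219, b=Δ0−h0·(2M0+M1)/6=-12698/1219
seg 1: a=-4, c=M1/2=5181/1219, d=(M2−M1)/(6·3)=-21640/32913, b=Δ1−h1·(2M1+M2)/6=-7517/1219
seg 2: a=-2, c=M2/2=-6097/3657, d=(M3−M2)/(6·3)=10066/32913, b=Δ2−h2·(2M2+M3)/6=1929/1219
seg 3: a=-4, c=M3/2=1323/1219, d=(M4−M3)/(6·1)=95/1219, b=Δ3−h3·(2M3+M4)/6=-199/1219
seg 4: a=-3, c=M4/2=1608/1219, d=(M5−M4)/(6·2)=-268/1219, b=Δ4−h4·(2M4+M5)/6=2732/1219
t_q=11/2 → seg 2, τ=3/2; S=-2+1929/1219·τ+-6097/3657·τ²+10066/32913·τ³=-2859/1219

  seg 0: a=5 b=-12698/1219 c=0 d=1727/1219
  seg 1: a=-4 b=-7517/1219 c=5181/1219 d=-21640/32913
  seg 2: a=-2 b=1929/1219 c=-6097/3657 d=10066/32913
  seg 3: a=-4 b=-199/1219 c=1323/1219 d=95/1219
  seg 4: a=-3 b=2732/1219 c=1608/1219 d=-268/1219
S(11/2) = -2859/1219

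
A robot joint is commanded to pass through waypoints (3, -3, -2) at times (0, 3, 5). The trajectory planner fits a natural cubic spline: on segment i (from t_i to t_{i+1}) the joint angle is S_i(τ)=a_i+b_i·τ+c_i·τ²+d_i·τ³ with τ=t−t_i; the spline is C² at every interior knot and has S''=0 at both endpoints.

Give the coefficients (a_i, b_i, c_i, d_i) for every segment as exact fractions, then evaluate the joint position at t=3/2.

  seg 0: a=3 b=-11/4 c=0 d=1/12
  seg 1: a=-3 b=-1/2 c=3/4 d=-1/8
S(3/2) = -27/32

Δ: Δ0=-2, Δ1=1/2
row 1: diag=10, rhs=15; c'=1/5, d'=3/2
back: M1=3/2
M: M0=0, M1=3/2, M2=0
seg 0: a=3, c=M0/2=0, d=(M1−M0)/(6·3)=1/12, b=Δ0−h0·(2M0+M1)/6=-11/4
seg 1: a=-3, c=M1/2=3/4, d=(M2−M1)/(6·2)=-1/8, b=Δ1−h1·(2M1+M2)/6=-1/2
t_q=3/2 → seg 0, τ=3/2; S=3+-11/4·τ+0·τ²+1/12·τ³=-27/32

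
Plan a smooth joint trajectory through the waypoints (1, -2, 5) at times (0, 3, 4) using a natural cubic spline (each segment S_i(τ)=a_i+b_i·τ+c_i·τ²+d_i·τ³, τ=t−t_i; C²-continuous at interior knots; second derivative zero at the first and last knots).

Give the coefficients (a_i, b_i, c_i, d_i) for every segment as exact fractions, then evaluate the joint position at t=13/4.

  seg 0: a=1 b=-4 c=0 d=1/3
  seg 1: a=-2 b=5 c=3 d=-1
S(13/4) = -37/64

Δ: Δ0=-1, Δ1=7
row 1: diag=8, rhs=48; c'=1/8, d'=6
back: M1=6
M: M0=0, M1=6, M2=0
seg 0: a=1, c=M0/2=0, d=(M1−M0)/(6·3)=1/3, b=Δ0−h0·(2M0+M1)/6=-4
seg 1: a=-2, c=M1/2=3, d=(M2−M1)/(6·1)=-1, b=Δ1−h1·(2M1+M2)/6=5
t_q=13/4 → seg 1, τ=1/4; S=-2+5·τ+3·τ²+-1·τ³=-37/64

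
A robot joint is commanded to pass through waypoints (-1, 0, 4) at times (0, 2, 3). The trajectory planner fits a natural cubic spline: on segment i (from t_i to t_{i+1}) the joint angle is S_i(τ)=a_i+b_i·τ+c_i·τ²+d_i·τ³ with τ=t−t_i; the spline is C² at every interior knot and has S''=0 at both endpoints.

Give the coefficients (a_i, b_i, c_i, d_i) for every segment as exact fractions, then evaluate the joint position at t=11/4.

  seg 0: a=-1 b=-2/3 c=0 d=7/24
  seg 1: a=0 b=17/6 c=7/4 d=-7/12
S(11/4) = 733/256

Δ: Δ0=1/2, Δ1=4
row 1: diag=6, rhs=21; c'=1/6, d'=7/2
back: M1=7/2
M: M0=0, M1=7/2, M2=0
seg 0: a=-1, c=M0/2=0, d=(M1−M0)/(6·2)=7/24, b=Δ0−h0·(2M0+M1)/6=-2/3
seg 1: a=0, c=M1/2=7/4, d=(M2−M1)/(6·1)=-7/12, b=Δ1−h1·(2M1+M2)/6=17/6
t_q=11/4 → seg 1, τ=3/4; S=0+17/6·τ+7/4·τ²+-7/12·τ³=733/256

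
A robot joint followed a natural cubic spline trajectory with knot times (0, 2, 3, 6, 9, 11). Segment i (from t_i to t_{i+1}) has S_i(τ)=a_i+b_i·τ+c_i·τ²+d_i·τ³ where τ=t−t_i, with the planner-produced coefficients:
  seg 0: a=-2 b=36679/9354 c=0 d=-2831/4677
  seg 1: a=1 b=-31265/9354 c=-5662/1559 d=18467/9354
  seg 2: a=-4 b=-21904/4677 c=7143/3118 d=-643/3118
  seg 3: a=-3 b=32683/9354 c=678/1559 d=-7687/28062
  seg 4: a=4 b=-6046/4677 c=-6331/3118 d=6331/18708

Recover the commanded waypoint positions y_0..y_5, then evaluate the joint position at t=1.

y_0=-2 y_1=1 y_2=-4 y_3=-3 y_4=4 y_5=-4
S(1) = 4103/3118

y_0 = S_0(0) = a_0 = -2
y_1 = S_1(0) = a_1 = 1
y_2 = S_2(0) = a_2 = -4
y_3 = S_3(0) = a_3 = -3
y_4 = S_4(0) = a_4 = 4
y_5 = S_4(2) = -4
t_q=1 is in segment 0 (τ=1); S_0(τ)=4103/3118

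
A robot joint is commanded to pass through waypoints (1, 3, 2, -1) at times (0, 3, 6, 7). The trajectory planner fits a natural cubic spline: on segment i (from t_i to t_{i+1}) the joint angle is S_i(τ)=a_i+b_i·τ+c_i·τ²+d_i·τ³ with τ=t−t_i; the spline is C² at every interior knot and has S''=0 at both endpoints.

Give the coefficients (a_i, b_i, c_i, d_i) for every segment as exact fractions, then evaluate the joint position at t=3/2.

  seg 0: a=1 b=2/3 c=0 d=0
  seg 1: a=3 b=2/3 c=0 d=-1/9
  seg 2: a=2 b=-7/3 c=-1 d=1/3
S(3/2) = 2

Δ: Δ0=2/3, Δ1=-1/3, Δ2=-3
row 1: diag=12, rhs=-6; c'=1/4, d'=-1/2
row 2: denom=8−3·1/4=29/4; d'=(-16−3·-1/2)/(29/4)=-2
back: M2=-2
back: M1=-1/2−1/4·-2=0
M: M0=0, M1=0, M2=-2, M3=0
seg 0: a=1, c=M0/2=0, d=(M1−M0)/(6·3)=0, b=Δ0−h0·(2M0+M1)/6=2/3
seg 1: a=3, c=M1/2=0, d=(M2−M1)/(6·3)=-1/9, b=Δ1−h1·(2M1+M2)/6=2/3
seg 2: a=2, c=M2/2=-1, d=(M3−M2)/(6·1)=1/3, b=Δ2−h2·(2M2+M3)/6=-7/3
t_q=3/2 → seg 0, τ=3/2; S=1+2/3·τ+0·τ²+0·τ³=2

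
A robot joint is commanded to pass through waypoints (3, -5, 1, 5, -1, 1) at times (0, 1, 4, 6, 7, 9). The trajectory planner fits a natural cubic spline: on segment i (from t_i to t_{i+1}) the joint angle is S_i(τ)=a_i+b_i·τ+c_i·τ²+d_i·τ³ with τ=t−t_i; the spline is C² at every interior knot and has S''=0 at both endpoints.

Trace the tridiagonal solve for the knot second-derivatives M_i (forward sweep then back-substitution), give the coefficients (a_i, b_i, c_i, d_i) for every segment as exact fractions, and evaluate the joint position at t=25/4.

Δ: Δ0=-8, Δ1=2, Δ2=2, Δ3=-6, Δ4=1
row 1: diag=8, rhs=60; c'=3/8, d'=15/2
row 2: denom=10−3·3/8=71/8; d'=(0−3·15/2)/(71/8)=-180/71
row 3: denom=6−2·16/71=394/71; d'=(-48−2·-180/71)/(394/71)=-1524/197
row 4: denom=6−1·71/394=2293/394; d'=(42−1·-1524/197)/(2293/394)=19596/2293
back: M4=19596/2293
back: M3=-1524/197−71/394·19596/2293=-21270/2293
back: M2=-180/71−16/71·-21270/2293=-1020/2293
back: M1=15/2−3/8·-1020/2293=17580/2293
M: M0=0, M1=17580/2293, M2=-1020/2293, M3=-21270/2293, M4=19596/2293, M5=0
seg 0: a=3, c=M0/2=0, d=(M1−M0)/(6·1)=2930/2293, b=Δ0−h0·(2M0+M1)/6=-21274/2293
seg 1: a=-5, c=M1/2=8790/2293, d=(M2−M1)/(6·3)=-3100/6879, b=Δ1−h1·(2M1+M2)/6=-12484/2293
seg 2: a=1, c=M2/2=-510/2293, d=(M3−M2)/(6·2)=-3375/4586, b=Δ2−h2·(2M2+M3)/6=12356/2293
seg 3: a=5, c=M3/2=-10635/2293, d=(M4−M3)/(6·1)=6811/2293, b=Δ3−h3·(2M3+M4)/6=-9934/2293
seg 4: a=-1, c=M4/2=9798/2293, d=(M5−M4)/(6·2)=-1633/2293, b=Δ4−h4·(2M4+M5)/6=-10771/2293
t_q=25/4 → seg 3, τ=1/4; S=5+-9934/2293·τ+-10635/2293·τ²+6811/2293·τ³=539087/146752

  seg 0: a=3 b=-21274/2293 c=0 d=2930/2293
  seg 1: a=-5 b=-12484/2293 c=8790/2293 d=-3100/6879
  seg 2: a=1 b=12356/2293 c=-510/2293 d=-3375/4586
  seg 3: a=5 b=-9934/2293 c=-10635/2293 d=6811/2293
  seg 4: a=-1 b=-10771/2293 c=9798/2293 d=-1633/2293
S(25/4) = 539087/146752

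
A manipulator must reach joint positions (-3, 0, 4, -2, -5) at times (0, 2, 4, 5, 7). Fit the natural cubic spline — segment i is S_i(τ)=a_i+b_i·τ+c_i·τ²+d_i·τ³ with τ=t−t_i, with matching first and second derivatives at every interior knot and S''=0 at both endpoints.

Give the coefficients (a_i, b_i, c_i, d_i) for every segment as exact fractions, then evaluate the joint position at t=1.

  seg 0: a=-3 b=139/256 c=0 d=245/1024
  seg 1: a=0 b=437/128 c=735/512 d=-1097/1024
  seg 2: a=4 b=-947/256 c=-639/128 d=689/256
  seg 3: a=-2 b=-359/64 c=789/256 d=-263/512
S(1) = -2271/1024

Δ: Δ0=3/2, Δ1=2, Δ2=-6, Δ3=-3/2
row 1: diag=8, rhs=3; c'=1/4, d'=3/8
row 2: denom=6−2·1/4=11/2; d'=(-48−2·3/8)/(11/2)=-195/22
row 3: denom=6−1·2/11=64/11; d'=(27−1·-195/22)/(64/11)=789/128
back: M3=789/128
back: M2=-195/22−2/11·789/128=-639/64
back: M1=3/8−1/4·-639/64=735/256
M: M0=0, M1=735/256, M2=-639/64, M3=789/128, M4=0
seg 0: a=-3, c=M0/2=0, d=(M1−M0)/(6·2)=245/1024, b=Δ0−h0·(2M0+M1)/6=139/256
seg 1: a=0, c=M1/2=735/512, d=(M2−M1)/(6·2)=-1097/1024, b=Δ1−h1·(2M1+M2)/6=437/128
seg 2: a=4, c=M2/2=-639/128, d=(M3−M2)/(6·1)=689/256, b=Δ2−h2·(2M2+M3)/6=-947/256
seg 3: a=-2, c=M3/2=789/256, d=(M4−M3)/(6·2)=-263/512, b=Δ3−h3·(2M3+M4)/6=-359/64
t_q=1 → seg 0, τ=1; S=-3+139/256·τ+0·τ²+245/1024·τ³=-2271/1024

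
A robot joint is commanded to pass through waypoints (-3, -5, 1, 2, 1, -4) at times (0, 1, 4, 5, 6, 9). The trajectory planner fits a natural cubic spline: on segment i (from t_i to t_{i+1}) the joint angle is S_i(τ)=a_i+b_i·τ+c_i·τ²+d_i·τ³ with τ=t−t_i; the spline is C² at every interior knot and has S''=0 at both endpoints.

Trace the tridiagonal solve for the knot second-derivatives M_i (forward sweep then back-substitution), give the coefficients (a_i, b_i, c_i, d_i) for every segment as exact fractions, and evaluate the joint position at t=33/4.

Δ: Δ0=-2, Δ1=2, Δ2=1, Δ3=-1, Δ4=-5/3
row 1: diag=8, rhs=24; c'=3/8, d'=3
row 2: denom=8−3·3/8=55/8; d'=(-6−3·3)/(55/8)=-24/11
row 3: denom=4−1·8/55=212/55; d'=(-12−1·-24/11)/(212/55)=-135/53
row 4: denom=8−1·55/212=1641/212; d'=(-4−1·-135/53)/(1641/212)=-308/1641
back: M4=-308/1641
back: M3=-135/53−55/212·-308/1641=-4100/1641
back: M2=-24/11−8/55·-4100/1641=-2984/1641
back: M1=3−3/8·-2984/1641=2014/547
M: M0=0, M1=2014/547, M2=-2984/1641, M3=-4100/1641, M4=-308/1641, M5=0
seg 0: a=-3, c=M0/2=0, d=(M1−M0)/(6·1)=1007/1641, b=Δ0−h0·(2M0+M1)/6=-4289/1641
seg 1: a=-5, c=M1/2=1007/547, d=(M2−M1)/(6·3)=-4513/14769, b=Δ1−h1·(2M1+M2)/6=-1268/1641
seg 2: a=1, c=M2/2=-1492/1641, d=(M3−M2)/(6·1)=-62/547, b=Δ2−h2·(2M2+M3)/6=3319/1641
seg 3: a=2, c=M3/2=-2050/1641, d=(M4−M3)/(6·1)=632/1641, b=Δ3−h3·(2M3+M4)/6=-223/1641
seg 4: a=1, c=M4/2=-154/1641, d=(M5−M4)/(6·3)=154/14769, b=Δ4−h4·(2M4+M5)/6=-809/547
t_q=33/4 → seg 4, τ=9/4; S=1+-809/547·τ+-154/1641·τ²+154/14769·τ³=-46981/17504

  seg 0: a=-3 b=-4289/1641 c=0 d=1007/1641
  seg 1: a=-5 b=-1268/1641 c=1007/547 d=-4513/14769
  seg 2: a=1 b=3319/1641 c=-1492/1641 d=-62/547
  seg 3: a=2 b=-223/1641 c=-2050/1641 d=632/1641
  seg 4: a=1 b=-809/547 c=-154/1641 d=154/14769
S(33/4) = -46981/17504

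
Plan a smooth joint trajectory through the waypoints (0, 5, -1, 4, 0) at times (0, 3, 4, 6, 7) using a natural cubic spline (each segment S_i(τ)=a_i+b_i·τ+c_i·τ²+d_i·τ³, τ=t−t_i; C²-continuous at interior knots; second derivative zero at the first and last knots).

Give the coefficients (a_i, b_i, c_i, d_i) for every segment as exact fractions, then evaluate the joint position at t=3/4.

Δ: Δ0=5/3, Δ1=-6, Δ2=5/2, Δ3=-4
row 1: diag=8, rhs=-46; c'=1/8, d'=-23/4
row 2: denom=6−1·1/8=47/8; d'=(51−1·-23/4)/(47/8)=454/47
row 3: denom=6−2·16/47=250/47; d'=(-39−2·454/47)/(250/47)=-2741/250
back: M3=-2741/250
back: M2=454/47−16/47·-2741/250=1674/125
back: M1=-23/4−1/8·1674/125=-928/125
M: M0=0, M1=-928/125, M2=1674/125, M3=-2741/250, M4=0
seg 0: a=0, c=M0/2=0, d=(M1−M0)/(6·3)=-464/1125, b=Δ0−h0·(2M0+M1)/6=2017/375
seg 1: a=5, c=M1/2=-464/125, d=(M2−M1)/(6·1)=1301/375, b=Δ1−h1·(2M1+M2)/6=-2159/375
seg 2: a=-1, c=M2/2=837/125, d=(M3−M2)/(6·2)=-6089/3000, b=Δ2−h2·(2M2+M3)/6=-208/75
seg 3: a=4, c=M3/2=-2741/500, d=(M4−M3)/(6·1)=2741/1500, b=Δ3−h3·(2M3+M4)/6=-259/750
t_q=3/4 → seg 0, τ=3/4; S=0+2017/375·τ+0·τ²+-464/1125·τ³=193/50

  seg 0: a=0 b=2017/375 c=0 d=-464/1125
  seg 1: a=5 b=-2159/375 c=-464/125 d=1301/375
  seg 2: a=-1 b=-208/75 c=837/125 d=-6089/3000
  seg 3: a=4 b=-259/750 c=-2741/500 d=2741/1500
S(3/4) = 193/50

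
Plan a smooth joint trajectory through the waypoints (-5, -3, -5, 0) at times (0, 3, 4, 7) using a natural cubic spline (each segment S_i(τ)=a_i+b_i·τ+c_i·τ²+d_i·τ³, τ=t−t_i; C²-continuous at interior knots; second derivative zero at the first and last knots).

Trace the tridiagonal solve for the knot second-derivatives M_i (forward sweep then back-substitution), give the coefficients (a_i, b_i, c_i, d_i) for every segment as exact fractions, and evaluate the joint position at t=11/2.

  seg 0: a=-5 b=13/7 c=0 d=-25/189
  seg 1: a=-3 b=-12/7 c=-25/21 d=19/21
  seg 2: a=-5 b=-29/21 c=32/21 d=-32/189
S(11/2) = -59/14

Δ: Δ0=2/3, Δ1=-2, Δ2=5/3
row 1: diag=8, rhs=-16; c'=1/8, d'=-2
row 2: denom=8−1·1/8=63/8; d'=(22−1·-2)/(63/8)=64/21
back: M2=64/21
back: M1=-2−1/8·64/21=-50/21
M: M0=0, M1=-50/21, M2=64/21, M3=0
seg 0: a=-5, c=M0/2=0, d=(M1−M0)/(6·3)=-25/189, b=Δ0−h0·(2M0+M1)/6=13/7
seg 1: a=-3, c=M1/2=-25/21, d=(M2−M1)/(6·1)=19/21, b=Δ1−h1·(2M1+M2)/6=-12/7
seg 2: a=-5, c=M2/2=32/21, d=(M3−M2)/(6·3)=-32/189, b=Δ2−h2·(2M2+M3)/6=-29/21
t_q=11/2 → seg 2, τ=3/2; S=-5+-29/21·τ+32/21·τ²+-32/189·τ³=-59/14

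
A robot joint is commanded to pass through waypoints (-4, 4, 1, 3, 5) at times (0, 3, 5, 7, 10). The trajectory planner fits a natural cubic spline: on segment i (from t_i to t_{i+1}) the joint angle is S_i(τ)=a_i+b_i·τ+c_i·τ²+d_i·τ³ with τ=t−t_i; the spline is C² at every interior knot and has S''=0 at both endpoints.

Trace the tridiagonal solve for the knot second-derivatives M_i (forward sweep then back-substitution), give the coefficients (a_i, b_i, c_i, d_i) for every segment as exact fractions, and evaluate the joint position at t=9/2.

Δ: Δ0=8/3, Δ1=-3/2, Δ2=1, Δ3=2/3
row 1: diag=10, rhs=-25; c'=1/5, d'=-5/2
row 2: denom=8−2·1/5=38/5; d'=(15−2·-5/2)/(38/5)=50/19
row 3: denom=10−2·5/19=180/19; d'=(-2−2·50/19)/(180/19)=-23/30
back: M3=-23/30
back: M2=50/19−5/19·-23/30=17/6
back: M1=-5/2−1/5·17/6=-46/15
M: M0=0, M1=-46/15, M2=17/6, M3=-23/30, M4=0
seg 0: a=-4, c=M0/2=0, d=(M1−M0)/(6·3)=-23/135, b=Δ0−h0·(2M0+M1)/6=21/5
seg 1: a=4, c=M1/2=-23/15, d=(M2−M1)/(6·2)=59/120, b=Δ1−h1·(2M1+M2)/6=-2/5
seg 2: a=1, c=M2/2=17/12, d=(M3−M2)/(6·2)=-3/10, b=Δ2−h2·(2M2+M3)/6=-19/30
seg 3: a=3, c=M3/2=-23/60, d=(M4−M3)/(6·3)=23/540, b=Δ3−h3·(2M3+M4)/6=43/30
t_q=9/2 → seg 1, τ=3/2; S=4+-2/5·τ+-23/15·τ²+59/120·τ³=103/64

  seg 0: a=-4 b=21/5 c=0 d=-23/135
  seg 1: a=4 b=-2/5 c=-23/15 d=59/120
  seg 2: a=1 b=-19/30 c=17/12 d=-3/10
  seg 3: a=3 b=43/30 c=-23/60 d=23/540
S(9/2) = 103/64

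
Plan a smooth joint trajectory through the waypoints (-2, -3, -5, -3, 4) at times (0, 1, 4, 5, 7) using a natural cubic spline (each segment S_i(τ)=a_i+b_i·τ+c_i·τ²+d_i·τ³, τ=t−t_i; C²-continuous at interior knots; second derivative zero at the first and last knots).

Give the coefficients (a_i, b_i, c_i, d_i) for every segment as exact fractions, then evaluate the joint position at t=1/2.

  seg 0: a=-2 b=-1765/1932 c=0 d=-167/1932
  seg 1: a=-3 b=-1133/966 c=-167/644 d=827/5796
  seg 2: a=-5 b=2171/1932 c=165/161 d=-41/276
  seg 3: a=-3 b=2635/966 c=373/644 d=-373/3864
S(1/2) = -12713/5152

Δ: Δ0=-1, Δ1=-2/3, Δ2=2, Δ3=7/2
row 1: diag=8, rhs=2; c'=3/8, d'=1/4
row 2: denom=8−3·3/8=55/8; d'=(16−3·1/4)/(55/8)=122/55
row 3: denom=6−1·8/55=322/55; d'=(9−1·122/55)/(322/55)=373/322
back: M3=373/322
back: M2=122/55−8/55·373/322=330/161
back: M1=1/4−3/8·330/161=-167/322
M: M0=0, M1=-167/322, M2=330/161, M3=373/322, M4=0
seg 0: a=-2, c=M0/2=0, d=(M1−M0)/(6·1)=-167/1932, b=Δ0−h0·(2M0+M1)/6=-1765/1932
seg 1: a=-3, c=M1/2=-167/644, d=(M2−M1)/(6·3)=827/5796, b=Δ1−h1·(2M1+M2)/6=-1133/966
seg 2: a=-5, c=M2/2=165/161, d=(M3−M2)/(6·1)=-41/276, b=Δ2−h2·(2M2+M3)/6=2171/1932
seg 3: a=-3, c=M3/2=373/644, d=(M4−M3)/(6·2)=-373/3864, b=Δ3−h3·(2M3+M4)/6=2635/966
t_q=1/2 → seg 0, τ=1/2; S=-2+-1765/1932·τ+0·τ²+-167/1932·τ³=-12713/5152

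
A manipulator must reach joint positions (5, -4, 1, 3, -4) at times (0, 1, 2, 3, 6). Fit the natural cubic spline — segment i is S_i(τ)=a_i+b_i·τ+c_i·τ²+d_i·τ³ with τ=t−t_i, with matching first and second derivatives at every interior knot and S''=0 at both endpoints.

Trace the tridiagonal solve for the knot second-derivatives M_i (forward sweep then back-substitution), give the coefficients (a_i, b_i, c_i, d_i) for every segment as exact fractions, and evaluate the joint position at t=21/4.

  seg 0: a=5 b=-4493/348 c=0 d=1361/348
  seg 1: a=-4 b=-205/174 c=1361/116 d=-1933/348
  seg 2: a=1 b=1957/348 c=-143/29 d=455/348
  seg 3: a=3 b=-55/174 c=-117/116 d=13/116
S(21/4) = -11439/7424

Δ: Δ0=-9, Δ1=5, Δ2=2, Δ3=-7/3
row 1: diag=4, rhs=84; c'=1/4, d'=21
row 2: denom=4−1·1/4=15/4; d'=(-18−1·21)/(15/4)=-52/5
row 3: denom=8−1·4/15=116/15; d'=(-26−1·-52/5)/(116/15)=-117/58
back: M3=-117/58
back: M2=-52/5−4/15·-117/58=-286/29
back: M1=21−1/4·-286/29=1361/58
M: M0=0, M1=1361/58, M2=-286/29, M3=-117/58, M4=0
seg 0: a=5, c=M0/2=0, d=(M1−M0)/(6·1)=1361/348, b=Δ0−h0·(2M0+M1)/6=-4493/348
seg 1: a=-4, c=M1/2=1361/116, d=(M2−M1)/(6·1)=-1933/348, b=Δ1−h1·(2M1+M2)/6=-205/174
seg 2: a=1, c=M2/2=-143/29, d=(M3−M2)/(6·1)=455/348, b=Δ2−h2·(2M2+M3)/6=1957/348
seg 3: a=3, c=M3/2=-117/116, d=(M4−M3)/(6·3)=13/116, b=Δ3−h3·(2M3+M4)/6=-55/174
t_q=21/4 → seg 3, τ=9/4; S=3+-55/174·τ+-117/116·τ²+13/116·τ³=-11439/7424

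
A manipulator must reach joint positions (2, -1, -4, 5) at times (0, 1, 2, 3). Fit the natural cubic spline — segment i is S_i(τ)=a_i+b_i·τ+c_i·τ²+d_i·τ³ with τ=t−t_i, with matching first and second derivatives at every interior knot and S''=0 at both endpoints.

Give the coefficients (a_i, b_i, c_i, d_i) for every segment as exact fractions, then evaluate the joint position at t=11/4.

Δ: Δ0=-3, Δ1=-3, Δ2=9
row 1: diag=4, rhs=0; c'=1/4, d'=0
row 2: denom=4−1·1/4=15/4; d'=(72−1·0)/(15/4)=96/5
back: M2=96/5
back: M1=0−1/4·96/5=-24/5
M: M0=0, M1=-24/5, M2=96/5, M3=0
seg 0: a=2, c=M0/2=0, d=(M1−M0)/(6·1)=-4/5, b=Δ0−h0·(2M0+M1)/6=-11/5
seg 1: a=-1, c=M1/2=-12/5, d=(M2−M1)/(6·1)=4, b=Δ1−h1·(2M1+M2)/6=-23/5
seg 2: a=-4, c=M2/2=48/5, d=(M3−M2)/(6·1)=-16/5, b=Δ2−h2·(2M2+M3)/6=13/5
t_q=11/4 → seg 2, τ=3/4; S=-4+13/5·τ+48/5·τ²+-16/5·τ³=2

  seg 0: a=2 b=-11/5 c=0 d=-4/5
  seg 1: a=-1 b=-23/5 c=-12/5 d=4
  seg 2: a=-4 b=13/5 c=48/5 d=-16/5
S(11/4) = 2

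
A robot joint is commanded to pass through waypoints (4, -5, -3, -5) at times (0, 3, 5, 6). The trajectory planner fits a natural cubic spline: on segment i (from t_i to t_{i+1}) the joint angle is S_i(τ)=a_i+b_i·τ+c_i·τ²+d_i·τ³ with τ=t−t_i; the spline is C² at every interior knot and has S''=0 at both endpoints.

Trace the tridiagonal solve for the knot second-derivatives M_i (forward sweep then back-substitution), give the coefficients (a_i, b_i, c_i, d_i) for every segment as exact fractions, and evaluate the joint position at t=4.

Δ: Δ0=-3, Δ1=1, Δ2=-2
row 1: diag=10, rhs=24; c'=1/5, d'=12/5
row 2: denom=6−2·1/5=28/5; d'=(-18−2·12/5)/(28/5)=-57/14
back: M2=-57/14
back: M1=12/5−1/5·-57/14=45/14
M: M0=0, M1=45/14, M2=-57/14, M3=0
seg 0: a=4, c=M0/2=0, d=(M1−M0)/(6·3)=5/28, b=Δ0−h0·(2M0+M1)/6=-129/28
seg 1: a=-5, c=M1/2=45/28, d=(M2−M1)/(6·2)=-17/28, b=Δ1−h1·(2M1+M2)/6=3/14
seg 2: a=-3, c=M2/2=-57/28, d=(M3−M2)/(6·1)=19/28, b=Δ2−h2·(2M2+M3)/6=-9/14
t_q=4 → seg 1, τ=1; S=-5+3/14·τ+45/28·τ²+-17/28·τ³=-53/14

  seg 0: a=4 b=-129/28 c=0 d=5/28
  seg 1: a=-5 b=3/14 c=45/28 d=-17/28
  seg 2: a=-3 b=-9/14 c=-57/28 d=19/28
S(4) = -53/14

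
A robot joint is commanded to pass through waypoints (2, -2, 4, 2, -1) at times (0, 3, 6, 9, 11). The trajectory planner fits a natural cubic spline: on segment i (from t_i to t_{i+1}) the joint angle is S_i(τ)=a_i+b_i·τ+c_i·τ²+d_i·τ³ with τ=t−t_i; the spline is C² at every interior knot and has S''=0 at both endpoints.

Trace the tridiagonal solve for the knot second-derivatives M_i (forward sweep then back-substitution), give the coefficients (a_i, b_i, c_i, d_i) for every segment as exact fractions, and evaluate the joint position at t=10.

  seg 0: a=2 b=-221/92 c=0 d=295/2484
  seg 1: a=-2 b=37/46 c=295/276 d=-185/828
  seg 2: a=4 b=109/92 c=-65/69 d=269/2484
  seg 3: a=2 b=-71/46 c=3/92 d=-1/184
S(10) = 89/184

Δ: Δ0=-4/3, Δ1=2, Δ2=-2/3, Δ3=-3/2
row 1: diag=12, rhs=20; c'=1/4, d'=5/3
row 2: denom=12−3·1/4=45/4; d'=(-16−3·5/3)/(45/4)=-28/15
row 3: denom=10−3·4/15=46/5; d'=(-5−3·-28/15)/(46/5)=3/46
back: M3=3/46
back: M2=-28/15−4/15·3/46=-130/69
back: M1=5/3−1/4·-130/69=295/138
M: M0=0, M1=295/138, M2=-130/69, M3=3/46, M4=0
seg 0: a=2, c=M0/2=0, d=(M1−M0)/(6·3)=295/2484, b=Δ0−h0·(2M0+M1)/6=-221/92
seg 1: a=-2, c=M1/2=295/276, d=(M2−M1)/(6·3)=-185/828, b=Δ1−h1·(2M1+M2)/6=37/46
seg 2: a=4, c=M2/2=-65/69, d=(M3−M2)/(6·3)=269/2484, b=Δ2−h2·(2M2+M3)/6=109/92
seg 3: a=2, c=M3/2=3/92, d=(M4−M3)/(6·2)=-1/184, b=Δ3−h3·(2M3+M4)/6=-71/46
t_q=10 → seg 3, τ=1; S=2+-71/46·τ+3/92·τ²+-1/184·τ³=89/184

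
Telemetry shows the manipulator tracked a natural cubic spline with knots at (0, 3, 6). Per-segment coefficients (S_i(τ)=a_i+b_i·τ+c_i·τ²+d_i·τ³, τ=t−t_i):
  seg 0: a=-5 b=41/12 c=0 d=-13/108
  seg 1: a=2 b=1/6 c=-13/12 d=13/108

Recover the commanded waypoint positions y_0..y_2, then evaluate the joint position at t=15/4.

y_0 = S_0(0) = a_0 = -5
y_1 = S_1(0) = a_1 = 2
y_2 = S_1(3) = -4
t_q=15/4 is in segment 1 (τ=3/4); S_1(τ)=401/256

y_0=-5 y_1=2 y_2=-4
S(15/4) = 401/256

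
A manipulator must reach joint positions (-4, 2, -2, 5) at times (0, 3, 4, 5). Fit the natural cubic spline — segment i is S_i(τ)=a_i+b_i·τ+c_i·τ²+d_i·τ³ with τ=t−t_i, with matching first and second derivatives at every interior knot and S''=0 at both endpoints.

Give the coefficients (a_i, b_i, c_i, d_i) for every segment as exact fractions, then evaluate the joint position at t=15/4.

  seg 0: a=-4 b=167/31 c=0 d=-35/93
  seg 1: a=2 b=-148/31 c=-105/31 d=129/31
  seg 2: a=-2 b=29/31 c=282/31 d=-94/31
S(15/4) = -3433/1984

Δ: Δ0=2, Δ1=-4, Δ2=7
row 1: diag=8, rhs=-36; c'=1/8, d'=-9/2
row 2: denom=4−1·1/8=31/8; d'=(66−1·-9/2)/(31/8)=564/31
back: M2=564/31
back: M1=-9/2−1/8·564/31=-210/31
M: M0=0, M1=-210/31, M2=564/31, M3=0
seg 0: a=-4, c=M0/2=0, d=(M1−M0)/(6·3)=-35/93, b=Δ0−h0·(2M0+M1)/6=167/31
seg 1: a=2, c=M1/2=-105/31, d=(M2−M1)/(6·1)=129/31, b=Δ1−h1·(2M1+M2)/6=-148/31
seg 2: a=-2, c=M2/2=282/31, d=(M3−M2)/(6·1)=-94/31, b=Δ2−h2·(2M2+M3)/6=29/31
t_q=15/4 → seg 1, τ=3/4; S=2+-148/31·τ+-105/31·τ²+129/31·τ³=-3433/1984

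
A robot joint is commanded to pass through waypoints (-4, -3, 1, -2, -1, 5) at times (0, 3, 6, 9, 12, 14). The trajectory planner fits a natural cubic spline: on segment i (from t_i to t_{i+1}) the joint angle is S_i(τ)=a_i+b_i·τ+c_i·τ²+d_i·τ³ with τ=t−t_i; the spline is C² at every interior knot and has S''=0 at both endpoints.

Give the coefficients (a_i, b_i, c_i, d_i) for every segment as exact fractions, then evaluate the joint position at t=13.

  seg 0: a=-4 b=-58/515 c=0 d=689/13905
  seg 1: a=-3 b=631/515 c=689/1545 d=-380/2781
  seg 2: a=1 b=109/515 c=-1211/1545 d=587/4635
  seg 3: a=-2 b=-552/515 c=110/309 d=521/13905
  seg 4: a=-1 b=1069/515 c=357/515 d=-119/1030
S(13) = 1703/1030

Δ: Δ0=1/3, Δ1=4/3, Δ2=-1, Δ3=1/3, Δ4=3
row 1: diag=12, rhs=6; c'=1/4, d'=1/2
row 2: denom=12−3·1/4=45/4; d'=(-14−3·1/2)/(45/4)=-62/45
row 3: denom=12−3·4/15=56/5; d'=(8−3·-62/45)/(56/5)=13/12
row 4: denom=10−3·15/56=515/56; d'=(16−3·13/12)/(515/56)=714/515
back: M4=714/515
back: M3=13/12−15/56·714/515=220/309
back: M2=-62/45−4/15·220/309=-2422/1545
back: M1=1/2−1/4·-2422/1545=1378/1545
M: M0=0, M1=1378/1545, M2=-2422/1545, M3=220/309, M4=714/515, M5=0
seg 0: a=-4, c=M0/2=0, d=(M1−M0)/(6·3)=689/13905, b=Δ0−h0·(2M0+M1)/6=-58/515
seg 1: a=-3, c=M1/2=689/1545, d=(M2−M1)/(6·3)=-380/2781, b=Δ1−h1·(2M1+M2)/6=631/515
seg 2: a=1, c=M2/2=-1211/1545, d=(M3−M2)/(6·3)=587/4635, b=Δ2−h2·(2M2+M3)/6=109/515
seg 3: a=-2, c=M3/2=110/309, d=(M4−M3)/(6·3)=521/13905, b=Δ3−h3·(2M3+M4)/6=-552/515
seg 4: a=-1, c=M4/2=357/515, d=(M5−M4)/(6·2)=-119/1030, b=Δ4−h4·(2M4+M5)/6=1069/515
t_q=13 → seg 4, τ=1; S=-1+1069/515·τ+357/515·τ²+-119/1030·τ³=1703/1030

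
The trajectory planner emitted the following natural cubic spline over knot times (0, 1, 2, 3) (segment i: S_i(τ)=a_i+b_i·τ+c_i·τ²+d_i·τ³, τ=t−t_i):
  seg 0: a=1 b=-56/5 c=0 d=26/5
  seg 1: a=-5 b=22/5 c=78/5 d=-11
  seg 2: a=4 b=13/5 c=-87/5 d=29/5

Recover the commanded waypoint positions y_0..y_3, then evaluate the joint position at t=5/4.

y_0 = S_0(0) = a_0 = 1
y_1 = S_1(0) = a_1 = -5
y_2 = S_2(0) = a_2 = 4
y_3 = S_2(1) = -5
t_q=5/4 is in segment 1 (τ=1/4); S_1(τ)=-991/320

y_0=1 y_1=-5 y_2=4 y_3=-5
S(5/4) = -991/320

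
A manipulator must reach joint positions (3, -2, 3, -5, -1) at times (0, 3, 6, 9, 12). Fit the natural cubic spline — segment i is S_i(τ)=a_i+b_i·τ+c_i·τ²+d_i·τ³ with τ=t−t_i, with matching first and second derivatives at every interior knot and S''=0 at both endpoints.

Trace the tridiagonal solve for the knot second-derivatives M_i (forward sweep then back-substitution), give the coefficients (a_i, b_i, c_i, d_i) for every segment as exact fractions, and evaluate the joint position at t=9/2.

  seg 0: a=3 b=-247/84 c=0 d=107/756
  seg 1: a=-2 b=37/42 c=107/84 d=-85/252
  seg 2: a=3 b=-7/12 c=-37/21 d=269/756
  seg 3: a=-5 b=-65/42 c=121/84 d=-121/756
S(9/2) = 235/224

Δ: Δ0=-5/3, Δ1=5/3, Δ2=-8/3, Δ3=4/3
row 1: diag=12, rhs=20; c'=1/4, d'=5/3
row 2: denom=12−3·1/4=45/4; d'=(-26−3·5/3)/(45/4)=-124/45
row 3: denom=12−3·4/15=56/5; d'=(24−3·-124/45)/(56/5)=121/42
back: M3=121/42
back: M2=-124/45−4/15·121/42=-74/21
back: M1=5/3−1/4·-74/21=107/42
M: M0=0, M1=107/42, M2=-74/21, M3=121/42, M4=0
seg 0: a=3, c=M0/2=0, d=(M1−M0)/(6·3)=107/756, b=Δ0−h0·(2M0+M1)/6=-247/84
seg 1: a=-2, c=M1/2=107/84, d=(M2−M1)/(6·3)=-85/252, b=Δ1−h1·(2M1+M2)/6=37/42
seg 2: a=3, c=M2/2=-37/21, d=(M3−M2)/(6·3)=269/756, b=Δ2−h2·(2M2+M3)/6=-7/12
seg 3: a=-5, c=M3/2=121/84, d=(M4−M3)/(6·3)=-121/756, b=Δ3−h3·(2M3+M4)/6=-65/42
t_q=9/2 → seg 1, τ=3/2; S=-2+37/42·τ+107/84·τ²+-85/252·τ³=235/224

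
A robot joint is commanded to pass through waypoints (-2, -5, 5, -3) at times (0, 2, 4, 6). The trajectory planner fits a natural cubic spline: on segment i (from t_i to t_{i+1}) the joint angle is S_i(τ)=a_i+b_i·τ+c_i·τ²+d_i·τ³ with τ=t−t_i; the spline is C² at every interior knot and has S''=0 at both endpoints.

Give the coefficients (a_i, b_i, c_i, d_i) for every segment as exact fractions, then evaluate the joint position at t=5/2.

  seg 0: a=-2 b=-23/6 c=0 d=7/12
  seg 1: a=-5 b=19/6 c=7/2 d=-31/24
  seg 2: a=5 b=5/3 c=-17/4 d=17/24
S(5/2) = -173/64

Δ: Δ0=-3/2, Δ1=5, Δ2=-4
row 1: diag=8, rhs=39; c'=1/4, d'=39/8
row 2: denom=8−2·1/4=15/2; d'=(-54−2·39/8)/(15/2)=-17/2
back: M2=-17/2
back: M1=39/8−1/4·-17/2=7
M: M0=0, M1=7, M2=-17/2, M3=0
seg 0: a=-2, c=M0/2=0, d=(M1−M0)/(6·2)=7/12, b=Δ0−h0·(2M0+M1)/6=-23/6
seg 1: a=-5, c=M1/2=7/2, d=(M2−M1)/(6·2)=-31/24, b=Δ1−h1·(2M1+M2)/6=19/6
seg 2: a=5, c=M2/2=-17/4, d=(M3−M2)/(6·2)=17/24, b=Δ2−h2·(2M2+M3)/6=5/3
t_q=5/2 → seg 1, τ=1/2; S=-5+19/6·τ+7/2·τ²+-31/24·τ³=-173/64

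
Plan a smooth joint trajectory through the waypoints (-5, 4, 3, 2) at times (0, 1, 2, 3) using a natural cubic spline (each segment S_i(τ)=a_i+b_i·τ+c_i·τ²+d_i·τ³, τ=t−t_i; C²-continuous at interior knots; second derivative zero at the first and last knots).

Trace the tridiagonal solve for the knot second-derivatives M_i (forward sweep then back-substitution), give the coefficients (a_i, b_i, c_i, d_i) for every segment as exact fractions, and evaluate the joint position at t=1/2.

Δ: Δ0=9, Δ1=-1, Δ2=-1
row 1: diag=4, rhs=-60; c'=1/4, d'=-15
row 2: denom=4−1·1/4=15/4; d'=(0−1·-15)/(15/4)=4
back: M2=4
back: M1=-15−1/4·4=-16
M: M0=0, M1=-16, M2=4, M3=0
seg 0: a=-5, c=M0/2=0, d=(M1−M0)/(6·1)=-8/3, b=Δ0−h0·(2M0+M1)/6=35/3
seg 1: a=4, c=M1/2=-8, d=(M2−M1)/(6·1)=10/3, b=Δ1−h1·(2M1+M2)/6=11/3
seg 2: a=3, c=M2/2=2, d=(M3−M2)/(6·1)=-2/3, b=Δ2−h2·(2M2+M3)/6=-7/3
t_q=1/2 → seg 0, τ=1/2; S=-5+35/3·τ+0·τ²+-8/3·τ³=1/2

  seg 0: a=-5 b=35/3 c=0 d=-8/3
  seg 1: a=4 b=11/3 c=-8 d=10/3
  seg 2: a=3 b=-7/3 c=2 d=-2/3
S(1/2) = 1/2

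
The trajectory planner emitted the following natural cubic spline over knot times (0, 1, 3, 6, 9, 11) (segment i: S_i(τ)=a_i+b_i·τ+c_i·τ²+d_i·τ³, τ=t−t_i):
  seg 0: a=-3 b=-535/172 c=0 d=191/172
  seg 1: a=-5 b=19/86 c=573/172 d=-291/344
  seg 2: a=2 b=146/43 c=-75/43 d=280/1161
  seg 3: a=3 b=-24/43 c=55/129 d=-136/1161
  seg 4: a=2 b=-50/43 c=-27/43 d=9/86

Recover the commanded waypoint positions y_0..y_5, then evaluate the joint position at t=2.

y_0=-3 y_1=-5 y_2=2 y_3=3 y_4=2 y_5=-2
S(2) = -789/344

y_0 = S_0(0) = a_0 = -3
y_1 = S_1(0) = a_1 = -5
y_2 = S_2(0) = a_2 = 2
y_3 = S_3(0) = a_3 = 3
y_4 = S_4(0) = a_4 = 2
y_5 = S_4(2) = -2
t_q=2 is in segment 1 (τ=1); S_1(τ)=-789/344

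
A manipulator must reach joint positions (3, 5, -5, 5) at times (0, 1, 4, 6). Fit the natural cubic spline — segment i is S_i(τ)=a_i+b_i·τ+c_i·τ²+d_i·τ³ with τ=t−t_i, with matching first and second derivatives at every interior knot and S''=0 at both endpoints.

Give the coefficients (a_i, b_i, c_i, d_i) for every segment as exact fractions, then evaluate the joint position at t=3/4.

Δ: Δ0=2, Δ1=-10/3, Δ2=5
row 1: diag=8, rhs=-32; c'=3/8, d'=-4
row 2: denom=10−3·3/8=71/8; d'=(50−3·-4)/(71/8)=496/71
back: M2=496/71
back: M1=-4−3/8·496/71=-470/71
M: M0=0, M1=-470/71, M2=496/71, M3=0
seg 0: a=3, c=M0/2=0, d=(M1−M0)/(6·1)=-235/213, b=Δ0−h0·(2M0+M1)/6=661/213
seg 1: a=5, c=M1/2=-235/71, d=(M2−M1)/(6·3)=161/213, b=Δ1−h1·(2M1+M2)/6=-44/213
seg 2: a=-5, c=M2/2=248/71, d=(M3−M2)/(6·2)=-124/213, b=Δ2−h2·(2M2+M3)/6=73/213
t_q=3/4 → seg 0, τ=3/4; S=3+661/213·τ+0·τ²+-235/213·τ³=22093/4544

  seg 0: a=3 b=661/213 c=0 d=-235/213
  seg 1: a=5 b=-44/213 c=-235/71 d=161/213
  seg 2: a=-5 b=73/213 c=248/71 d=-124/213
S(3/4) = 22093/4544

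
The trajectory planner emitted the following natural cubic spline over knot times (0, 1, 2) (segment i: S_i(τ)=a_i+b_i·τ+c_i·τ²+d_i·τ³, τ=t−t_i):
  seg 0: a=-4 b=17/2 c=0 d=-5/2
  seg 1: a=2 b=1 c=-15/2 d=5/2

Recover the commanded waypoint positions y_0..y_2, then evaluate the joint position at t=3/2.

y_0 = S_0(0) = a_0 = -4
y_1 = S_1(0) = a_1 = 2
y_2 = S_1(1) = -2
t_q=3/2 is in segment 1 (τ=1/2); S_1(τ)=15/16

y_0=-4 y_1=2 y_2=-2
S(3/2) = 15/16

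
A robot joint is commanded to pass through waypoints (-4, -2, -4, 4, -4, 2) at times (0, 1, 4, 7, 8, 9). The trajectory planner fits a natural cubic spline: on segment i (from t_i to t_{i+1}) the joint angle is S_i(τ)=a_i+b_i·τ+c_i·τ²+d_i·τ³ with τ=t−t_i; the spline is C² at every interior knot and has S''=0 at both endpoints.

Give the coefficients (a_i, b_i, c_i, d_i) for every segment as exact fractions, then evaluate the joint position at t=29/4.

Δ: Δ0=2, Δ1=-2/3, Δ2=8/3, Δ3=-8, Δ4=6
row 1: diag=8, rhs=-16; c'=3/8, d'=-2
row 2: denom=12−3·3/8=87/8; d'=(20−3·-2)/(87/8)=208/87
row 3: denom=8−3·8/29=208/29; d'=(-64−3·208/87)/(208/29)=-129/13
row 4: denom=4−1·29/208=803/208; d'=(84−1·-129/13)/(803/208)=1776/73
back: M4=1776/73
back: M3=-129/13−29/208·1776/73=-972/73
back: M2=208/87−8/29·-972/73=1328/219
back: M1=-2−3/8·1328/219=-312/73
M: M0=0, M1=-312/73, M2=1328/219, M3=-972/73, M4=1776/73, M5=0
seg 0: a=-4, c=M0/2=0, d=(M1−M0)/(6·1)=-52/73, b=Δ0−h0·(2M0+M1)/6=198/73
seg 1: a=-2, c=M1/2=-156/73, d=(M2−M1)/(6·3)=1132/1971, b=Δ1−h1·(2M1+M2)/6=42/73
seg 2: a=-4, c=M2/2=664/219, d=(M3−M2)/(6·3)=-2122/1971, b=Δ2−h2·(2M2+M3)/6=238/73
seg 3: a=4, c=M3/2=-486/73, d=(M4−M3)/(6·1)=458/73, b=Δ3−h3·(2M3+M4)/6=-556/73
seg 4: a=-4, c=M4/2=888/73, d=(M5−M4)/(6·1)=-296/73, b=Δ4−h4·(2M4+M5)/6=-154/73
t_q=29/4 → seg 3, τ=1/4; S=4+-556/73·τ+-486/73·τ²+458/73·τ³=4153/2336

  seg 0: a=-4 b=198/73 c=0 d=-52/73
  seg 1: a=-2 b=42/73 c=-156/73 d=1132/1971
  seg 2: a=-4 b=238/73 c=664/219 d=-2122/1971
  seg 3: a=4 b=-556/73 c=-486/73 d=458/73
  seg 4: a=-4 b=-154/73 c=888/73 d=-296/73
S(29/4) = 4153/2336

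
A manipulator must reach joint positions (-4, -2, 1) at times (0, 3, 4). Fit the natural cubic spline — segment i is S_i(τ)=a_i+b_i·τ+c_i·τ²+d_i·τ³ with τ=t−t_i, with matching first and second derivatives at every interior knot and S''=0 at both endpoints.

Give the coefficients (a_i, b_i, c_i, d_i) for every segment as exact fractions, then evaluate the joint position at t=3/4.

Δ: Δ0=2/3, Δ1=3
row 1: diag=8, rhs=14; c'=1/8, d'=7/4
back: M1=7/4
M: M0=0, M1=7/4, M2=0
seg 0: a=-4, c=M0/2=0, d=(M1−M0)/(6·3)=7/72, b=Δ0−h0·(2M0+M1)/6=-5/24
seg 1: a=-2, c=M1/2=7/8, d=(M2−M1)/(6·1)=-7/24, b=Δ1−h1·(2M1+M2)/6=29/12
t_q=3/4 → seg 0, τ=3/4; S=-4+-5/24·τ+0·τ²+7/72·τ³=-2107/512

  seg 0: a=-4 b=-5/24 c=0 d=7/72
  seg 1: a=-2 b=29/12 c=7/8 d=-7/24
S(3/4) = -2107/512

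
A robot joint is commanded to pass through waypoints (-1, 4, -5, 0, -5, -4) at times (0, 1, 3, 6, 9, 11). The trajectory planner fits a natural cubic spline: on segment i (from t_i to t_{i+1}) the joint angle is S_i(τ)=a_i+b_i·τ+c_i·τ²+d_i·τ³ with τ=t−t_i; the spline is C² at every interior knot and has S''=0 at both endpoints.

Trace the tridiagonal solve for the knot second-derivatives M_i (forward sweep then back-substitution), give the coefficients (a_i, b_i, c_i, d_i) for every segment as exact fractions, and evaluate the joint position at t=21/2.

Δ: Δ0=5, Δ1=-9/2, Δ2=5/3, Δ3=-5/3, Δ4=1/2
row 1: diag=6, rhs=-57; c'=1/3, d'=-19/2
row 2: denom=10−2·1/3=28/3; d'=(37−2·-19/2)/(28/3)=6
row 3: denom=12−3·9/28=309/28; d'=(-20−3·6)/(309/28)=-1064/309
row 4: denom=10−3·28/103=946/103; d'=(13−3·-1064/309)/(946/103)=2403/946
back: M4=2403/946
back: M3=-1064/309−28/103·2403/946=-5866/1419
back: M2=6−9/28·-5866/1419=6933/946
back: M1=-19/2−1/3·6933/946=-5649/473
M: M0=0, M1=-5649/473, M2=6933/946, M3=-5866/1419, M4=2403/946, M5=0
seg 0: a=-1, c=M0/2=0, d=(M1−M0)/(6·1)=-1883/946, b=Δ0−h0·(2M0+M1)/6=6613/946
seg 1: a=4, c=M1/2=-5649/946, d=(M2−M1)/(6·2)=6077/3784, b=Δ1−h1·(2M1+M2)/6=482/473
seg 2: a=-5, c=M2/2=6933/1892, d=(M3−M2)/(6·3)=-32531/51084, b=Δ2−h2·(2M2+M3)/6=-3401/946
seg 3: a=0, c=M3/2=-2933/1419, d=(M4−M3)/(6·3)=18941/51084, b=Δ3−h3·(2M3+M4)/6=2265/1892
seg 4: a=-5, c=M4/2=2403/1892, d=(M5−M4)/(6·2)=-801/3784, b=Δ4−h4·(2M4+M5)/6=-1129/946
t_q=21/2 → seg 4, τ=3/2; S=-5+-1129/946·τ+2403/1892·τ²+-801/3784·τ³=-140671/30272

  seg 0: a=-1 b=6613/946 c=0 d=-1883/946
  seg 1: a=4 b=482/473 c=-5649/946 d=6077/3784
  seg 2: a=-5 b=-3401/946 c=6933/1892 d=-32531/51084
  seg 3: a=0 b=2265/1892 c=-2933/1419 d=18941/51084
  seg 4: a=-5 b=-1129/946 c=2403/1892 d=-801/3784
S(21/2) = -140671/30272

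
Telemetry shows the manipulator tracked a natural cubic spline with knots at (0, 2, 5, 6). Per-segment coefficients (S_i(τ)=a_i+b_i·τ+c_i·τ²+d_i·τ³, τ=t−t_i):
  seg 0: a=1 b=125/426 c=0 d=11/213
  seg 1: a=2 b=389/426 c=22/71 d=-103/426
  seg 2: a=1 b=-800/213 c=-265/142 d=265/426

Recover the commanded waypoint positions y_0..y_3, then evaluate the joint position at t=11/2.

y_0 = S_0(0) = a_0 = 1
y_1 = S_1(0) = a_1 = 2
y_2 = S_2(0) = a_2 = 1
y_3 = S_2(1) = -4
t_q=11/2 is in segment 2 (τ=1/2); S_2(τ)=-1439/1136

y_0=1 y_1=2 y_2=1 y_3=-4
S(11/2) = -1439/1136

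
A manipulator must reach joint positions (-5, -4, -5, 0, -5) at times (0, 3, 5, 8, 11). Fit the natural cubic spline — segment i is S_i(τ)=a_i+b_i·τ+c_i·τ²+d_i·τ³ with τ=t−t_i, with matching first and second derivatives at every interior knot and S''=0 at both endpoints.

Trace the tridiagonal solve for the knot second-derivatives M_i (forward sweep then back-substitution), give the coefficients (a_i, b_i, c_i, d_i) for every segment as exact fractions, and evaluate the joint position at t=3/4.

  seg 0: a=-5 b=565/708 c=0 d=-329/6372
  seg 1: a=-4 b=-211/354 c=-329/708 d=121/472
  seg 2: a=-5 b=110/177 c=190/177 d=-385/1593
  seg 3: a=0 b=95/177 c=-65/59 d=65/531
S(3/4) = -66809/15104

Δ: Δ0=1/3, Δ1=-1/2, Δ2=5/3, Δ3=-5/3
row 1: diag=10, rhs=-5; c'=1/5, d'=-1/2
row 2: denom=10−2·1/5=48/5; d'=(13−2·-1/2)/(48/5)=35/24
row 3: denom=12−3·5/16=177/16; d'=(-20−3·35/24)/(177/16)=-130/59
back: M3=-130/59
back: M2=35/24−5/16·-130/59=380/177
back: M1=-1/2−1/5·380/177=-329/354
M: M0=0, M1=-329/354, M2=380/177, M3=-130/59, M4=0
seg 0: a=-5, c=M0/2=0, d=(M1−M0)/(6·3)=-329/6372, b=Δ0−h0·(2M0+M1)/6=565/708
seg 1: a=-4, c=M1/2=-329/708, d=(M2−M1)/(6·2)=121/472, b=Δ1−h1·(2M1+M2)/6=-211/354
seg 2: a=-5, c=M2/2=190/177, d=(M3−M2)/(6·3)=-385/1593, b=Δ2−h2·(2M2+M3)/6=110/177
seg 3: a=0, c=M3/2=-65/59, d=(M4−M3)/(6·3)=65/531, b=Δ3−h3·(2M3+M4)/6=95/177
t_q=3/4 → seg 0, τ=3/4; S=-5+565/708·τ+0·τ²+-329/6372·τ³=-66809/15104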